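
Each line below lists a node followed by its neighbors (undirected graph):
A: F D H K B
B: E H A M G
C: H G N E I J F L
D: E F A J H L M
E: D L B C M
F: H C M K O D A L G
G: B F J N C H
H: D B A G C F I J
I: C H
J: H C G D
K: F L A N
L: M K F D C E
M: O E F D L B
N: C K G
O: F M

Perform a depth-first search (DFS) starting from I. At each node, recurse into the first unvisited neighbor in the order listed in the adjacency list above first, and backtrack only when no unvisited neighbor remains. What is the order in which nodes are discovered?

I C H D E L M O F K A B G J N

Visit I
I → C
C → H
H → D
D → E
E → L
L → M
M → O
O → F
F → K
K → A
A → B
B → G
G → J
G → N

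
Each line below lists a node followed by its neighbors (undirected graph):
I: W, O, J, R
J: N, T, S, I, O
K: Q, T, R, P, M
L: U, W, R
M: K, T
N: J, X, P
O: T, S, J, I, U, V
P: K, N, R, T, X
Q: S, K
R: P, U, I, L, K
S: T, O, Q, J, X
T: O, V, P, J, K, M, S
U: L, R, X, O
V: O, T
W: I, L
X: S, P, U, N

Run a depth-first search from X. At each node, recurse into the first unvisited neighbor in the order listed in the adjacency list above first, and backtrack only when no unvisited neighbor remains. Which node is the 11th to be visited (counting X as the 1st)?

Visit X
X → S
S → T
T → O
O → J
J → N
N → P
P → K
K → Q
K → R
R → U
U → L
L → W
W → I
K → M
O → V

Visit order: X, S, T, O, J, N, P, K, Q, R, U, L, W, I, M, V

U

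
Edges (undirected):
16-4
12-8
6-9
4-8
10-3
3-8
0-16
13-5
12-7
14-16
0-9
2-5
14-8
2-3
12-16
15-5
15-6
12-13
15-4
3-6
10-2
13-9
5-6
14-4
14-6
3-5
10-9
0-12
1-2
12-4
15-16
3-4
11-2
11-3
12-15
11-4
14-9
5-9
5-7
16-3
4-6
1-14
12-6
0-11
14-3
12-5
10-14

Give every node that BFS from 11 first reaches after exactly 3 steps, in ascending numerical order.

7, 13

Level 0: 11
Level 1: 0, 2, 3, 4
Level 2: 1, 5, 6, 8, 9, 10, 12, 14, 15, 16
Level 3: 7, 13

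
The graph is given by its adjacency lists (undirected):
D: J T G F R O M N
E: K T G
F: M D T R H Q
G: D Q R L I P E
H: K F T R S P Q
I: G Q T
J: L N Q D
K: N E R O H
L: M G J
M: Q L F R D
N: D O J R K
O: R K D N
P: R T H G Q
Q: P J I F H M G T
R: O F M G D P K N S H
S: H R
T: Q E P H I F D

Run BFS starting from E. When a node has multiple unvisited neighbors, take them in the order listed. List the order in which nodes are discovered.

Visit E; enqueue K, T, G → queue [K, T, G]
Visit K; enqueue N, R, O, H → queue [T, G, N, R, O, H]
Visit T; enqueue Q, P, I, F, D → queue [G, N, R, O, H, Q, P, I, F, D]
Visit G; enqueue L → queue [N, R, O, H, Q, P, I, F, D, L]
Visit N; enqueue J → queue [R, O, H, Q, P, I, F, D, L, J]
Visit R; enqueue M, S → queue [O, H, Q, P, I, F, D, L, J, M, S]
Visit O → queue [H, Q, P, I, F, D, L, J, M, S]
Visit H → queue [Q, P, I, F, D, L, J, M, S]
Visit Q → queue [P, I, F, D, L, J, M, S]
Visit P → queue [I, F, D, L, J, M, S]
Visit I → queue [F, D, L, J, M, S]
Visit F → queue [D, L, J, M, S]
Visit D → queue [L, J, M, S]
Visit L → queue [J, M, S]
Visit J → queue [M, S]
Visit M → queue [S]
Visit S → queue []

E K T G N R O H Q P I F D L J M S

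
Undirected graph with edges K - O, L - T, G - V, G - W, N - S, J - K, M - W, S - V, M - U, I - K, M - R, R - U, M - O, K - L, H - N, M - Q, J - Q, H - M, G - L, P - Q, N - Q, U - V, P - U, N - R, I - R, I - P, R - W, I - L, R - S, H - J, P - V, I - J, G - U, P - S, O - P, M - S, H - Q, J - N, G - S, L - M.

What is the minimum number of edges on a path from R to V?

Level 0: R
Level 1: I, M, N, S, U, W
Level 2: G, H, J, K, L, O, P, Q, V
Level 3: T
V first appears at level 2.

2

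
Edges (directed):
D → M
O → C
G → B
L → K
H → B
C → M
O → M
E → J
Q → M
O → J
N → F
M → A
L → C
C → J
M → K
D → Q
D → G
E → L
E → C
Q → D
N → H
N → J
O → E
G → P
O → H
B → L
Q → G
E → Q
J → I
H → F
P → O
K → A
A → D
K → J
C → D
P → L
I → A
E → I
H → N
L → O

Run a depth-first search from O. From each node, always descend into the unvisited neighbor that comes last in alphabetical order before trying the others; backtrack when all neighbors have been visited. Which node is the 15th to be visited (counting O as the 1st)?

N

Visit O
O → M
M → K
K → J
J → I
I → A
A → D
D → Q
Q → G
G → P
P → L
L → C
G → B
O → H
H → N
N → F
O → E

Visit order: O, M, K, J, I, A, D, Q, G, P, L, C, B, H, N, F, E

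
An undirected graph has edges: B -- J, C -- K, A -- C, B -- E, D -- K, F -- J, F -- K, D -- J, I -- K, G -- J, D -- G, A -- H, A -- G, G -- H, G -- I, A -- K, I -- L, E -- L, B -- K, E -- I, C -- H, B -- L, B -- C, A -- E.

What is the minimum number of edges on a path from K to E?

Level 0: K
Level 1: A, B, C, D, F, I
Level 2: E, G, H, J, L
E first appears at level 2.

2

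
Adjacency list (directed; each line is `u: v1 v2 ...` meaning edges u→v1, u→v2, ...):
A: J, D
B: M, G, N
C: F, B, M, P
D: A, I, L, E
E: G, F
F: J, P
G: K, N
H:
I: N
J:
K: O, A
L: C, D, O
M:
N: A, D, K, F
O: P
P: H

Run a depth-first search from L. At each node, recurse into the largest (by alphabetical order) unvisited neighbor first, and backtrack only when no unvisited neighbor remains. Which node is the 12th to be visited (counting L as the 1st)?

E

Visit L
L → O
O → P
P → H
L → D
D → I
I → N
N → K
K → A
A → J
N → F
D → E
E → G
L → C
C → M
C → B

Visit order: L, O, P, H, D, I, N, K, A, J, F, E, G, C, M, B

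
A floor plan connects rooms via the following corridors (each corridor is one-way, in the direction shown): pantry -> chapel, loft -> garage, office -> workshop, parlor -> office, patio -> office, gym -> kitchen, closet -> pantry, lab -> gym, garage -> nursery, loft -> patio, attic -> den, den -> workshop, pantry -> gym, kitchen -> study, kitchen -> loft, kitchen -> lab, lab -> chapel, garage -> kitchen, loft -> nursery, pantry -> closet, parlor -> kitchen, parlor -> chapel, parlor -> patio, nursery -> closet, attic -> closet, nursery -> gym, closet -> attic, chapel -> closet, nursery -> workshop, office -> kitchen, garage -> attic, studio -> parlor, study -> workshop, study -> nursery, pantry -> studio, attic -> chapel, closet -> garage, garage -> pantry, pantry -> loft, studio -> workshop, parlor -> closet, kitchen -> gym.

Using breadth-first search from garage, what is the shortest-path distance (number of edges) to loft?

2

Level 0: garage
Level 1: attic, kitchen, nursery, pantry
Level 2: chapel, closet, den, gym, lab, loft, studio, study, workshop
Level 3: parlor, patio
Level 4: office
loft first appears at level 2.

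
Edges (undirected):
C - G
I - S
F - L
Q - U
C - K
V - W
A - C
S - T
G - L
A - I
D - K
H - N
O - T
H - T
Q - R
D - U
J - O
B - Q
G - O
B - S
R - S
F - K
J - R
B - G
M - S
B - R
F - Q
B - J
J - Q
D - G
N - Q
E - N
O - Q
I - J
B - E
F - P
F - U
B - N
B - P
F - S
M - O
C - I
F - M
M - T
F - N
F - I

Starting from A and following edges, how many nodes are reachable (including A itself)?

BFS from A visits: A, I, C, S, J, F, K, G, T, R, M, B, Q, O, U, P, N, L, D, H, E
Reachable nodes: 21 of 23 total.

21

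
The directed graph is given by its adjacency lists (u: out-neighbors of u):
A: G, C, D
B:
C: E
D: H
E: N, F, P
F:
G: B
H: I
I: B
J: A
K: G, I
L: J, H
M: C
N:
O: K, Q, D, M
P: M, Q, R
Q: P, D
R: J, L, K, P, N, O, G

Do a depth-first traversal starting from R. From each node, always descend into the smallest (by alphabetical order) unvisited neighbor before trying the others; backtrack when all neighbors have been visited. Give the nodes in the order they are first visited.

R → G → B → J → A → C → E → F → N → P → M → Q → D → H → I → K → L → O

Visit R
R → G
G → B
R → J
J → A
A → C
C → E
E → F
E → N
E → P
P → M
P → Q
Q → D
D → H
H → I
R → K
R → L
R → O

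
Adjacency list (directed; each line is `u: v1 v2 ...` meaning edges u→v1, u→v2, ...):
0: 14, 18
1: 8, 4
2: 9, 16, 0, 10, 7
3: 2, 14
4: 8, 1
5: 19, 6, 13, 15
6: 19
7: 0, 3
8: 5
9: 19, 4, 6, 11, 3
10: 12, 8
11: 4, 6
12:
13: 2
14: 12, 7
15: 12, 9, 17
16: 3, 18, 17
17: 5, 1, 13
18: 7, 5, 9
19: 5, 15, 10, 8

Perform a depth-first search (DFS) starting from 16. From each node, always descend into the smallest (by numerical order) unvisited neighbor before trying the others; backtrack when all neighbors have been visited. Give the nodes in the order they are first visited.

16 -> 3 -> 2 -> 0 -> 14 -> 7 -> 12 -> 18 -> 5 -> 6 -> 19 -> 8 -> 10 -> 15 -> 9 -> 4 -> 1 -> 11 -> 17 -> 13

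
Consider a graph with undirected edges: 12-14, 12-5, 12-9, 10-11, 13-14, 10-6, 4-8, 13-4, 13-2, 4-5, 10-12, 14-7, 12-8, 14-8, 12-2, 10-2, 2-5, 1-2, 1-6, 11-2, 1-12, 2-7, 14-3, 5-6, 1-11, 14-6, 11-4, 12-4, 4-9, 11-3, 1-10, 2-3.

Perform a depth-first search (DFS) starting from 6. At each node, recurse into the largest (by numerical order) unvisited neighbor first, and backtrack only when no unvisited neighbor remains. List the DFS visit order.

6, 14, 13, 4, 12, 10, 11, 3, 2, 7, 5, 1, 9, 8

Visit 6
6 → 14
14 → 13
13 → 4
4 → 12
12 → 10
10 → 11
11 → 3
3 → 2
2 → 7
2 → 5
2 → 1
12 → 9
12 → 8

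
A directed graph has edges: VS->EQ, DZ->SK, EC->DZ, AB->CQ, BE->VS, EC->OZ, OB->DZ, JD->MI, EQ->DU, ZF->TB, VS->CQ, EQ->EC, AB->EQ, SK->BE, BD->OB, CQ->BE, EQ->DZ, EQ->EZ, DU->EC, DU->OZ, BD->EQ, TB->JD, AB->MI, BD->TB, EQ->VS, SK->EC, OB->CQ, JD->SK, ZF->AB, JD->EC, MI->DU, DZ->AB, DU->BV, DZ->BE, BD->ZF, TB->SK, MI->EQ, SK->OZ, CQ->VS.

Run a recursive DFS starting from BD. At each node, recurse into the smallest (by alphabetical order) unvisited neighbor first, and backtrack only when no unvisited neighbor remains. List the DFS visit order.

Visit BD
BD → EQ
EQ → DU
DU → BV
DU → EC
EC → DZ
DZ → AB
AB → CQ
CQ → BE
BE → VS
AB → MI
DZ → SK
SK → OZ
EQ → EZ
BD → OB
BD → TB
TB → JD
BD → ZF

BD -> EQ -> DU -> BV -> EC -> DZ -> AB -> CQ -> BE -> VS -> MI -> SK -> OZ -> EZ -> OB -> TB -> JD -> ZF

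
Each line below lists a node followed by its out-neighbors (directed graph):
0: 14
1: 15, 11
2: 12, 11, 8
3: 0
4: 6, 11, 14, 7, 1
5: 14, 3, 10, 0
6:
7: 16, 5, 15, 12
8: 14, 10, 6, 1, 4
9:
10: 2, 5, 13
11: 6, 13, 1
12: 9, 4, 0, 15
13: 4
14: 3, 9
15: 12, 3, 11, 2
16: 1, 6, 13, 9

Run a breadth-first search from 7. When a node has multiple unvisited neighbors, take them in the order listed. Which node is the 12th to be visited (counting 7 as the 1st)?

Visit 7; enqueue 16, 5, 15, 12 → queue [16, 5, 15, 12]
Visit 16; enqueue 1, 6, 13, 9 → queue [5, 15, 12, 1, 6, 13, 9]
Visit 5; enqueue 14, 3, 10, 0 → queue [15, 12, 1, 6, 13, 9, 14, 3, 10, 0]
Visit 15; enqueue 11, 2 → queue [12, 1, 6, 13, 9, 14, 3, 10, 0, 11, 2]
Visit 12; enqueue 4 → queue [1, 6, 13, 9, 14, 3, 10, 0, 11, 2, 4]
Visit 1 → queue [6, 13, 9, 14, 3, 10, 0, 11, 2, 4]
Visit 6 → queue [13, 9, 14, 3, 10, 0, 11, 2, 4]
Visit 13 → queue [9, 14, 3, 10, 0, 11, 2, 4]
Visit 9 → queue [14, 3, 10, 0, 11, 2, 4]
Visit 14 → queue [3, 10, 0, 11, 2, 4]
Visit 3 → queue [10, 0, 11, 2, 4]
Visit 10 → queue [0, 11, 2, 4]
Visit 0 → queue [11, 2, 4]
Visit 11 → queue [2, 4]
Visit 2; enqueue 8 → queue [4, 8]
Visit 4 → queue [8]
Visit 8 → queue []

Visit order: 7, 16, 5, 15, 12, 1, 6, 13, 9, 14, 3, 10, 0, 11, 2, 4, 8

10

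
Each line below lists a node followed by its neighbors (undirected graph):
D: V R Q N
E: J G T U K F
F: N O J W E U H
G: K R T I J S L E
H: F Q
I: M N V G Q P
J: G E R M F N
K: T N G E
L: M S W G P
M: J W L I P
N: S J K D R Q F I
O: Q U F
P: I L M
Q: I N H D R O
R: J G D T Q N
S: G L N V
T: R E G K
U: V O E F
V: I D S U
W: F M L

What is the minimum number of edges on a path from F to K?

2

Level 0: F
Level 1: E, H, J, N, O, U, W
Level 2: D, G, I, K, L, M, Q, R, S, T, V
Level 3: P
K first appears at level 2.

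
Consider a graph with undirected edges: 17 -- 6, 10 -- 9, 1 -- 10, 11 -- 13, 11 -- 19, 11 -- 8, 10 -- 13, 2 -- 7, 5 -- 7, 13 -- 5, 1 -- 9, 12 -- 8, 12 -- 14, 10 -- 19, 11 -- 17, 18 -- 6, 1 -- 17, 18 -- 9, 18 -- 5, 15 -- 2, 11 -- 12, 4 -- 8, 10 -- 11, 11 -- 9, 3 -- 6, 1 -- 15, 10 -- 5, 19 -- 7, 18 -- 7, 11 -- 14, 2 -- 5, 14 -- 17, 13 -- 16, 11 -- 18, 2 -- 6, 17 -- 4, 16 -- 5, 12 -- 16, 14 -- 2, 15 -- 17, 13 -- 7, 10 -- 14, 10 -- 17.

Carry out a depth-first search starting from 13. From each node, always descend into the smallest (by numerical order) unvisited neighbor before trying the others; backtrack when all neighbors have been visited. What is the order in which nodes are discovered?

13 5 2 6 3 17 1 9 10 11 8 4 12 14 16 18 7 19 15

Visit 13
13 → 5
5 → 2
2 → 6
6 → 3
6 → 17
17 → 1
1 → 9
9 → 10
10 → 11
11 → 8
8 → 4
8 → 12
12 → 14
12 → 16
11 → 18
18 → 7
7 → 19
1 → 15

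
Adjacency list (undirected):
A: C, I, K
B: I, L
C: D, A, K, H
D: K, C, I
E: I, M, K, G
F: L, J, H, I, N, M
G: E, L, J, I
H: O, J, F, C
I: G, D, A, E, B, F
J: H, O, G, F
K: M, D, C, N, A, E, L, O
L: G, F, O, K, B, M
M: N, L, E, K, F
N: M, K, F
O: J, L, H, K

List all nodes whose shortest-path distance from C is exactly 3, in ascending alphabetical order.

Level 0: C
Level 1: A, D, H, K
Level 2: E, F, I, J, L, M, N, O
Level 3: B, G

B, G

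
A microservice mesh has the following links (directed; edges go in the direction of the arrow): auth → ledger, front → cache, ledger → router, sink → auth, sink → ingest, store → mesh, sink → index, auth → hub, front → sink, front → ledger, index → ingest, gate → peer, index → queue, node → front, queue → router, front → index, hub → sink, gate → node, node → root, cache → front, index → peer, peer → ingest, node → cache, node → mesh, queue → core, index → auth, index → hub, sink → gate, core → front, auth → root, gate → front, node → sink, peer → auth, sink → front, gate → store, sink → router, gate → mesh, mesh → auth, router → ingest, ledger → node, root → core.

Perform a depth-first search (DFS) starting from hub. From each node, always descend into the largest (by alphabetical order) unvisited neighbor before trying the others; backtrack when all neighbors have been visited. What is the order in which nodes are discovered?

hub sink router ingest index queue core front ledger node root mesh auth cache peer gate store

Visit hub
hub → sink
sink → router
router → ingest
sink → index
index → queue
queue → core
core → front
front → ledger
ledger → node
node → root
node → mesh
mesh → auth
node → cache
index → peer
sink → gate
gate → store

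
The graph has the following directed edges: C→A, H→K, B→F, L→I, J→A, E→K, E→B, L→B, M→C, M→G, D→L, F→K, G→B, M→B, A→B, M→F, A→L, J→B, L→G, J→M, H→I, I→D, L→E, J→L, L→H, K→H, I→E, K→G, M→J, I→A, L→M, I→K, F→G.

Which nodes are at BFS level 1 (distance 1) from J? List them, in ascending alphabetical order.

A, B, L, M

Level 0: J
Level 1: A, B, L, M
Level 2: C, E, F, G, H, I
Level 3: D, K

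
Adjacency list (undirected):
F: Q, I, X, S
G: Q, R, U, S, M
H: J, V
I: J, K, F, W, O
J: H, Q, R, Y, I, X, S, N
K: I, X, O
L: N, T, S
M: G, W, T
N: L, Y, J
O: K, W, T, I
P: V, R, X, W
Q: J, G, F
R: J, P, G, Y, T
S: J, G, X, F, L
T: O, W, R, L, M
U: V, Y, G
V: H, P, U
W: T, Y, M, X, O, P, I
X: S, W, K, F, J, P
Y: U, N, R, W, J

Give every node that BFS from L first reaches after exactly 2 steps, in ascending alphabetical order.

Level 0: L
Level 1: N, S, T
Level 2: F, G, J, M, O, R, W, X, Y
Level 3: H, I, K, P, Q, U
Level 4: V

F, G, J, M, O, R, W, X, Y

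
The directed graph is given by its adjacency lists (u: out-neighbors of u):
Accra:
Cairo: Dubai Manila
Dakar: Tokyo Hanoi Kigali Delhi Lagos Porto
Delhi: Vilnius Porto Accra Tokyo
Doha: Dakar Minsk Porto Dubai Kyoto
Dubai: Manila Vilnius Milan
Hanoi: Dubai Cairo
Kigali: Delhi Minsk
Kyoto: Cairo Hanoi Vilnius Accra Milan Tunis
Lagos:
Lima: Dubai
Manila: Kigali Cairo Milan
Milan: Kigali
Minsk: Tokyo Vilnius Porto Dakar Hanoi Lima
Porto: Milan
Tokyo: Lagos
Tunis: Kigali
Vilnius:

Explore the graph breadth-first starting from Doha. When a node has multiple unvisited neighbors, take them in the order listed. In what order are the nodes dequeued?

Visit Doha; enqueue Dakar, Minsk, Porto, Dubai, Kyoto → queue [Dakar, Minsk, Porto, Dubai, Kyoto]
Visit Dakar; enqueue Tokyo, Hanoi, Kigali, Delhi, Lagos → queue [Minsk, Porto, Dubai, Kyoto, Tokyo, Hanoi, Kigali, Delhi, Lagos]
Visit Minsk; enqueue Vilnius, Lima → queue [Porto, Dubai, Kyoto, Tokyo, Hanoi, Kigali, Delhi, Lagos, Vilnius, Lima]
Visit Porto; enqueue Milan → queue [Dubai, Kyoto, Tokyo, Hanoi, Kigali, Delhi, Lagos, Vilnius, Lima, Milan]
Visit Dubai; enqueue Manila → queue [Kyoto, Tokyo, Hanoi, Kigali, Delhi, Lagos, Vilnius, Lima, Milan, Manila]
Visit Kyoto; enqueue Cairo, Accra, Tunis → queue [Tokyo, Hanoi, Kigali, Delhi, Lagos, Vilnius, Lima, Milan, Manila, Cairo, Accra, Tunis]
Visit Tokyo → queue [Hanoi, Kigali, Delhi, Lagos, Vilnius, Lima, Milan, Manila, Cairo, Accra, Tunis]
Visit Hanoi → queue [Kigali, Delhi, Lagos, Vilnius, Lima, Milan, Manila, Cairo, Accra, Tunis]
Visit Kigali → queue [Delhi, Lagos, Vilnius, Lima, Milan, Manila, Cairo, Accra, Tunis]
Visit Delhi → queue [Lagos, Vilnius, Lima, Milan, Manila, Cairo, Accra, Tunis]
Visit Lagos → queue [Vilnius, Lima, Milan, Manila, Cairo, Accra, Tunis]
Visit Vilnius → queue [Lima, Milan, Manila, Cairo, Accra, Tunis]
Visit Lima → queue [Milan, Manila, Cairo, Accra, Tunis]
Visit Milan → queue [Manila, Cairo, Accra, Tunis]
Visit Manila → queue [Cairo, Accra, Tunis]
Visit Cairo → queue [Accra, Tunis]
Visit Accra → queue [Tunis]
Visit Tunis → queue []

Doha Dakar Minsk Porto Dubai Kyoto Tokyo Hanoi Kigali Delhi Lagos Vilnius Lima Milan Manila Cairo Accra Tunis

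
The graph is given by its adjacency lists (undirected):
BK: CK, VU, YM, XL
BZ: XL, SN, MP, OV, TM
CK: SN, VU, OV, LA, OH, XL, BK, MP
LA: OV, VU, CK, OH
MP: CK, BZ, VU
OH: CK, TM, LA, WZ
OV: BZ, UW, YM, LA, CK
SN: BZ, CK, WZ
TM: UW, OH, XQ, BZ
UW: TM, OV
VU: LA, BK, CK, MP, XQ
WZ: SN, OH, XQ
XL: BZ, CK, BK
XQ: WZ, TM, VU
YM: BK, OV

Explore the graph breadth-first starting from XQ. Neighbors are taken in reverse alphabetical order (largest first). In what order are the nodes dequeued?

Visit XQ; enqueue WZ, VU, TM → queue [WZ, VU, TM]
Visit WZ; enqueue SN, OH → queue [VU, TM, SN, OH]
Visit VU; enqueue MP, LA, CK, BK → queue [TM, SN, OH, MP, LA, CK, BK]
Visit TM; enqueue UW, BZ → queue [SN, OH, MP, LA, CK, BK, UW, BZ]
Visit SN → queue [OH, MP, LA, CK, BK, UW, BZ]
Visit OH → queue [MP, LA, CK, BK, UW, BZ]
Visit MP → queue [LA, CK, BK, UW, BZ]
Visit LA; enqueue OV → queue [CK, BK, UW, BZ, OV]
Visit CK; enqueue XL → queue [BK, UW, BZ, OV, XL]
Visit BK; enqueue YM → queue [UW, BZ, OV, XL, YM]
Visit UW → queue [BZ, OV, XL, YM]
Visit BZ → queue [OV, XL, YM]
Visit OV → queue [XL, YM]
Visit XL → queue [YM]
Visit YM → queue []

XQ -> WZ -> VU -> TM -> SN -> OH -> MP -> LA -> CK -> BK -> UW -> BZ -> OV -> XL -> YM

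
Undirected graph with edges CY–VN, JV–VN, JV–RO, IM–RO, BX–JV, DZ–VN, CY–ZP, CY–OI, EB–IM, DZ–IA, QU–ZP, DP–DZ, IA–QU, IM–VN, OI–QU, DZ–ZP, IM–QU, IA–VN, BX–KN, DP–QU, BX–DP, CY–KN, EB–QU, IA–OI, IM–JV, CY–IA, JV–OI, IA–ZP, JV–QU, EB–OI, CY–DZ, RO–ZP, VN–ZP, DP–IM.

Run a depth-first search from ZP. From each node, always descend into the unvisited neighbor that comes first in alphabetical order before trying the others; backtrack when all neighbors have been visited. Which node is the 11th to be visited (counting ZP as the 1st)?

QU

Visit ZP
ZP → CY
CY → DZ
DZ → DP
DP → BX
BX → JV
JV → IM
IM → EB
EB → OI
OI → IA
IA → QU
IA → VN
IM → RO
BX → KN

Visit order: ZP, CY, DZ, DP, BX, JV, IM, EB, OI, IA, QU, VN, RO, KN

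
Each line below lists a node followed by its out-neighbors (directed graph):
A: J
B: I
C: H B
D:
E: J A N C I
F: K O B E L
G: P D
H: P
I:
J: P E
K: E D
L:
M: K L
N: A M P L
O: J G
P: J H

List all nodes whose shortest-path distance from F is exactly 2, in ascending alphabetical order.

A, C, D, G, I, J, N

Level 0: F
Level 1: B, E, K, L, O
Level 2: A, C, D, G, I, J, N
Level 3: H, M, P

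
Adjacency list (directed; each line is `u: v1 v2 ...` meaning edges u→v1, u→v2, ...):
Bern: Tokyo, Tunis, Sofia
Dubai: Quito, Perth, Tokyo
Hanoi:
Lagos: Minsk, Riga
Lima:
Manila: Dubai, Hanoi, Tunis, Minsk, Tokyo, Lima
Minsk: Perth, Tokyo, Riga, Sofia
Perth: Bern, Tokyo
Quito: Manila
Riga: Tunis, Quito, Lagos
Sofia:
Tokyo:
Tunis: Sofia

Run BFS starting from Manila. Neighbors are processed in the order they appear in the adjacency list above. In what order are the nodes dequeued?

Manila Dubai Hanoi Tunis Minsk Tokyo Lima Quito Perth Sofia Riga Bern Lagos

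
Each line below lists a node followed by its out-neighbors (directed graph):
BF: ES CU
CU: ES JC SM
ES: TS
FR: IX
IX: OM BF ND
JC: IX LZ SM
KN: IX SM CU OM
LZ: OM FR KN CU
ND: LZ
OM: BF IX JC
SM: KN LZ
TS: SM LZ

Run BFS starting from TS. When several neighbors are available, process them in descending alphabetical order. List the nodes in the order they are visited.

TS -> SM -> LZ -> KN -> OM -> FR -> CU -> IX -> JC -> BF -> ES -> ND

Visit TS; enqueue SM, LZ → queue [SM, LZ]
Visit SM; enqueue KN → queue [LZ, KN]
Visit LZ; enqueue OM, FR, CU → queue [KN, OM, FR, CU]
Visit KN; enqueue IX → queue [OM, FR, CU, IX]
Visit OM; enqueue JC, BF → queue [FR, CU, IX, JC, BF]
Visit FR → queue [CU, IX, JC, BF]
Visit CU; enqueue ES → queue [IX, JC, BF, ES]
Visit IX; enqueue ND → queue [JC, BF, ES, ND]
Visit JC → queue [BF, ES, ND]
Visit BF → queue [ES, ND]
Visit ES → queue [ND]
Visit ND → queue []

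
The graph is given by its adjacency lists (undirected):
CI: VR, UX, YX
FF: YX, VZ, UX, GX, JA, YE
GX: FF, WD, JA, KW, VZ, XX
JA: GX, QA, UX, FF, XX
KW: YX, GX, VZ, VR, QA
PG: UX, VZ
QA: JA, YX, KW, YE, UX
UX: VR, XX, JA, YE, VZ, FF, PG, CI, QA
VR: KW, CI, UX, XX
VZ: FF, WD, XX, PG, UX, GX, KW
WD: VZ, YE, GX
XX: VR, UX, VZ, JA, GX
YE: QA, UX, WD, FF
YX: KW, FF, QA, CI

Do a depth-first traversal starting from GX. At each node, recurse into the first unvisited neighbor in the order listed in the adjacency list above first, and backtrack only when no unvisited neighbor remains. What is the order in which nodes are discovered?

Visit GX
GX → FF
FF → YX
YX → KW
KW → VZ
VZ → WD
WD → YE
YE → QA
QA → JA
JA → UX
UX → VR
VR → CI
VR → XX
UX → PG

GX → FF → YX → KW → VZ → WD → YE → QA → JA → UX → VR → CI → XX → PG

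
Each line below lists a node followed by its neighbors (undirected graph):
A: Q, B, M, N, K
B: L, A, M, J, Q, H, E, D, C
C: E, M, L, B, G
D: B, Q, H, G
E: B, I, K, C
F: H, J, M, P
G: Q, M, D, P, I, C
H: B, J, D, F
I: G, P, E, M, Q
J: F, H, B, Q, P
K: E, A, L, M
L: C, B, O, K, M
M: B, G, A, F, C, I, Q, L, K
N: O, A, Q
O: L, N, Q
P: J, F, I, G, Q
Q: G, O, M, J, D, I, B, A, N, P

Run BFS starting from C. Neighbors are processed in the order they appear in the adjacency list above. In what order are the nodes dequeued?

C → E → M → L → B → G → I → K → A → F → Q → O → J → H → D → P → N

Visit C; enqueue E, M, L, B, G → queue [E, M, L, B, G]
Visit E; enqueue I, K → queue [M, L, B, G, I, K]
Visit M; enqueue A, F, Q → queue [L, B, G, I, K, A, F, Q]
Visit L; enqueue O → queue [B, G, I, K, A, F, Q, O]
Visit B; enqueue J, H, D → queue [G, I, K, A, F, Q, O, J, H, D]
Visit G; enqueue P → queue [I, K, A, F, Q, O, J, H, D, P]
Visit I → queue [K, A, F, Q, O, J, H, D, P]
Visit K → queue [A, F, Q, O, J, H, D, P]
Visit A; enqueue N → queue [F, Q, O, J, H, D, P, N]
Visit F → queue [Q, O, J, H, D, P, N]
Visit Q → queue [O, J, H, D, P, N]
Visit O → queue [J, H, D, P, N]
Visit J → queue [H, D, P, N]
Visit H → queue [D, P, N]
Visit D → queue [P, N]
Visit P → queue [N]
Visit N → queue []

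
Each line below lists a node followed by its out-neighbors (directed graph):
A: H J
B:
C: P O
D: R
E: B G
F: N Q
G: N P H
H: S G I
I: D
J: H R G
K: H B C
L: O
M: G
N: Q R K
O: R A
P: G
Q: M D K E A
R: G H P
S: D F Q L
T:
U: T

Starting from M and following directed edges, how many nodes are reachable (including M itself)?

BFS from M visits: M, G, N, P, H, Q, R, K, S, I, D, E, A, B, C, F, L, J, O
Reachable nodes: 19 of 21 total.

19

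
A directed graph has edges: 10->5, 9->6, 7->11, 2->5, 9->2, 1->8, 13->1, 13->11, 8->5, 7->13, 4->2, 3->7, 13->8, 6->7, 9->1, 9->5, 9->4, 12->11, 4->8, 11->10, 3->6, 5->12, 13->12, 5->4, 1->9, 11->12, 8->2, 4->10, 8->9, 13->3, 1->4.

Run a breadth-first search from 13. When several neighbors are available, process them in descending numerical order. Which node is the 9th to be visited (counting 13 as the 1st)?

5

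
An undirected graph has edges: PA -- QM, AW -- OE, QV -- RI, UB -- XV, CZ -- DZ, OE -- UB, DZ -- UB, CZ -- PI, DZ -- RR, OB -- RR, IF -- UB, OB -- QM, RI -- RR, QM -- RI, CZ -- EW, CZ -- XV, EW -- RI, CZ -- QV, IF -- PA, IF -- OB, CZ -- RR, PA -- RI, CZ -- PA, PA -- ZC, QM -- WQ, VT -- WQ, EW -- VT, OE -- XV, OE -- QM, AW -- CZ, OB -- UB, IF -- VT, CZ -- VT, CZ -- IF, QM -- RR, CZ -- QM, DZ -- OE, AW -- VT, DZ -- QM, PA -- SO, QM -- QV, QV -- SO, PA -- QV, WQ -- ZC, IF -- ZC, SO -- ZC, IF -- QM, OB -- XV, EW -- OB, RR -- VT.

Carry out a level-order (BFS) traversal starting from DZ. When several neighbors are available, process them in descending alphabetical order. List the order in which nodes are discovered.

DZ, UB, RR, QM, OE, CZ, XV, OB, IF, VT, RI, WQ, QV, PA, AW, PI, EW, ZC, SO

Visit DZ; enqueue UB, RR, QM, OE, CZ → queue [UB, RR, QM, OE, CZ]
Visit UB; enqueue XV, OB, IF → queue [RR, QM, OE, CZ, XV, OB, IF]
Visit RR; enqueue VT, RI → queue [QM, OE, CZ, XV, OB, IF, VT, RI]
Visit QM; enqueue WQ, QV, PA → queue [OE, CZ, XV, OB, IF, VT, RI, WQ, QV, PA]
Visit OE; enqueue AW → queue [CZ, XV, OB, IF, VT, RI, WQ, QV, PA, AW]
Visit CZ; enqueue PI, EW → queue [XV, OB, IF, VT, RI, WQ, QV, PA, AW, PI, EW]
Visit XV → queue [OB, IF, VT, RI, WQ, QV, PA, AW, PI, EW]
Visit OB → queue [IF, VT, RI, WQ, QV, PA, AW, PI, EW]
Visit IF; enqueue ZC → queue [VT, RI, WQ, QV, PA, AW, PI, EW, ZC]
Visit VT → queue [RI, WQ, QV, PA, AW, PI, EW, ZC]
Visit RI → queue [WQ, QV, PA, AW, PI, EW, ZC]
Visit WQ → queue [QV, PA, AW, PI, EW, ZC]
Visit QV; enqueue SO → queue [PA, AW, PI, EW, ZC, SO]
Visit PA → queue [AW, PI, EW, ZC, SO]
Visit AW → queue [PI, EW, ZC, SO]
Visit PI → queue [EW, ZC, SO]
Visit EW → queue [ZC, SO]
Visit ZC → queue [SO]
Visit SO → queue []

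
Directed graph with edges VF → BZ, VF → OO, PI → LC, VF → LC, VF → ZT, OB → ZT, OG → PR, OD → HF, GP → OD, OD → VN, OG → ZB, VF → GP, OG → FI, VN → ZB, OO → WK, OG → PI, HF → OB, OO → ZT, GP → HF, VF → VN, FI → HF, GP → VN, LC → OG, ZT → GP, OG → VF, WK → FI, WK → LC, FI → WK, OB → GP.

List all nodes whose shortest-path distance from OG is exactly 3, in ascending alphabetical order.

OB, OD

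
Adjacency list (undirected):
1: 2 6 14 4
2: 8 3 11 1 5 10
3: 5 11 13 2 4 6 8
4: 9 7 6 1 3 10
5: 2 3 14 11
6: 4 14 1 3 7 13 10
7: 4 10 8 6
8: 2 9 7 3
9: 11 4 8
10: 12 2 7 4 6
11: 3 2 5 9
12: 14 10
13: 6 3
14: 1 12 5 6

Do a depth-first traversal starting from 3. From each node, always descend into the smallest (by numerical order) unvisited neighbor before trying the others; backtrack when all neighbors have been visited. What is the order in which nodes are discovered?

Visit 3
3 → 2
2 → 1
1 → 4
4 → 6
6 → 7
7 → 8
8 → 9
9 → 11
11 → 5
5 → 14
14 → 12
12 → 10
6 → 13

3, 2, 1, 4, 6, 7, 8, 9, 11, 5, 14, 12, 10, 13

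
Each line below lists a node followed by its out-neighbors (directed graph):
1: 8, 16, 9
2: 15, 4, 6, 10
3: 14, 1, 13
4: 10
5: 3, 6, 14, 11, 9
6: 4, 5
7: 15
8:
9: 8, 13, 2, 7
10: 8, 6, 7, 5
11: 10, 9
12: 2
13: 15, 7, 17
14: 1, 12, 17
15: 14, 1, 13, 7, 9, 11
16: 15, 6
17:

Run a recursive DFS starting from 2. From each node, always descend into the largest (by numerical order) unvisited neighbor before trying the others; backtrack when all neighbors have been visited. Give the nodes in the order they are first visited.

Visit 2
2 → 15
15 → 14
14 → 17
14 → 12
14 → 1
1 → 16
16 → 6
6 → 5
5 → 11
11 → 10
10 → 8
10 → 7
11 → 9
9 → 13
5 → 3
6 → 4

2 -> 15 -> 14 -> 17 -> 12 -> 1 -> 16 -> 6 -> 5 -> 11 -> 10 -> 8 -> 7 -> 9 -> 13 -> 3 -> 4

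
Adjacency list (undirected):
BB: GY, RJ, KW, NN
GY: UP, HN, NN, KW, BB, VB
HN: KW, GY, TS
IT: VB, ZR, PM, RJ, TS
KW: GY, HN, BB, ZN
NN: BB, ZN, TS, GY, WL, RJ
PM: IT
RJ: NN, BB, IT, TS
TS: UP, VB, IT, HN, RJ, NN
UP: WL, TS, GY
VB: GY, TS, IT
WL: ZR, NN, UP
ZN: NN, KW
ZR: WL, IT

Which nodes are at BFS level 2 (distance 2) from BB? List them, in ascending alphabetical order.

Level 0: BB
Level 1: GY, KW, NN, RJ
Level 2: HN, IT, TS, UP, VB, WL, ZN
Level 3: PM, ZR

HN, IT, TS, UP, VB, WL, ZN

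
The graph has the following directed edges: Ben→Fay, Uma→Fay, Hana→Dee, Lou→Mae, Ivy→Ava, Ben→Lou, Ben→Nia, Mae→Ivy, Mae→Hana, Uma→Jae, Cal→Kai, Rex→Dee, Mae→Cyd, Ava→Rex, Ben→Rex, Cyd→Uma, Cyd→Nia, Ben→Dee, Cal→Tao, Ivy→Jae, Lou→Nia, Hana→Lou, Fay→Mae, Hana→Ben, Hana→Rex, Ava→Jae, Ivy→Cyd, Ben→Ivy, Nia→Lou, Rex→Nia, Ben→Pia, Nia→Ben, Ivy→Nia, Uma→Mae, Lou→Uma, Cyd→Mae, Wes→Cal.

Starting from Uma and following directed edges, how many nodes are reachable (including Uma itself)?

BFS from Uma visits: Uma, Mae, Jae, Fay, Ivy, Hana, Cyd, Nia, Ava, Rex, Lou, Dee, Ben, Pia
Reachable nodes: 14 of 18 total.

14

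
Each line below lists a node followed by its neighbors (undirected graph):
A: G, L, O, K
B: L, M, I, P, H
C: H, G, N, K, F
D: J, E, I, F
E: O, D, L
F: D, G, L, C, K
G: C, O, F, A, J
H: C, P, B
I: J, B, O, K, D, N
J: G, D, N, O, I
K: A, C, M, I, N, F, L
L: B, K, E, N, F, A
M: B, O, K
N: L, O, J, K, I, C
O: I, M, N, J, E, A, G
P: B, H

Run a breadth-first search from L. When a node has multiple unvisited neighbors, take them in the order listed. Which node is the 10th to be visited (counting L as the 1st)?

P

Visit L; enqueue B, K, E, N, F, A → queue [B, K, E, N, F, A]
Visit B; enqueue M, I, P, H → queue [K, E, N, F, A, M, I, P, H]
Visit K; enqueue C → queue [E, N, F, A, M, I, P, H, C]
Visit E; enqueue O, D → queue [N, F, A, M, I, P, H, C, O, D]
Visit N; enqueue J → queue [F, A, M, I, P, H, C, O, D, J]
Visit F; enqueue G → queue [A, M, I, P, H, C, O, D, J, G]
Visit A → queue [M, I, P, H, C, O, D, J, G]
Visit M → queue [I, P, H, C, O, D, J, G]
Visit I → queue [P, H, C, O, D, J, G]
Visit P → queue [H, C, O, D, J, G]
Visit H → queue [C, O, D, J, G]
Visit C → queue [O, D, J, G]
Visit O → queue [D, J, G]
Visit D → queue [J, G]
Visit J → queue [G]
Visit G → queue []

Visit order: L, B, K, E, N, F, A, M, I, P, H, C, O, D, J, G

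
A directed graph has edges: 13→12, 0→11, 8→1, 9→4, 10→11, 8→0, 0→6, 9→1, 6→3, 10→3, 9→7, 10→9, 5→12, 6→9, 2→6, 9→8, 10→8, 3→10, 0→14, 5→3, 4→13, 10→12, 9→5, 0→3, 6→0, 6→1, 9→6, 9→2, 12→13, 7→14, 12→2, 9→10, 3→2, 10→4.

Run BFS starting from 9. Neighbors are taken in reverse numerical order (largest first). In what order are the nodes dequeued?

9 → 10 → 8 → 7 → 6 → 5 → 4 → 2 → 1 → 12 → 11 → 3 → 0 → 14 → 13

Visit 9; enqueue 10, 8, 7, 6, 5, 4, 2, 1 → queue [10, 8, 7, 6, 5, 4, 2, 1]
Visit 10; enqueue 12, 11, 3 → queue [8, 7, 6, 5, 4, 2, 1, 12, 11, 3]
Visit 8; enqueue 0 → queue [7, 6, 5, 4, 2, 1, 12, 11, 3, 0]
Visit 7; enqueue 14 → queue [6, 5, 4, 2, 1, 12, 11, 3, 0, 14]
Visit 6 → queue [5, 4, 2, 1, 12, 11, 3, 0, 14]
Visit 5 → queue [4, 2, 1, 12, 11, 3, 0, 14]
Visit 4; enqueue 13 → queue [2, 1, 12, 11, 3, 0, 14, 13]
Visit 2 → queue [1, 12, 11, 3, 0, 14, 13]
Visit 1 → queue [12, 11, 3, 0, 14, 13]
Visit 12 → queue [11, 3, 0, 14, 13]
Visit 11 → queue [3, 0, 14, 13]
Visit 3 → queue [0, 14, 13]
Visit 0 → queue [14, 13]
Visit 14 → queue [13]
Visit 13 → queue []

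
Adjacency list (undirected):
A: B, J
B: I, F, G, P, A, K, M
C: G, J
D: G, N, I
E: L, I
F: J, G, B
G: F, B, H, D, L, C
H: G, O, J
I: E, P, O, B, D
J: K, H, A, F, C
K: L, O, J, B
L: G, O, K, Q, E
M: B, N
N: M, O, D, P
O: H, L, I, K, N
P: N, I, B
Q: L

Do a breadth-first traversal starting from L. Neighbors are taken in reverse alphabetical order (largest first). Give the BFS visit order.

Visit L; enqueue Q, O, K, G, E → queue [Q, O, K, G, E]
Visit Q → queue [O, K, G, E]
Visit O; enqueue N, I, H → queue [K, G, E, N, I, H]
Visit K; enqueue J, B → queue [G, E, N, I, H, J, B]
Visit G; enqueue F, D, C → queue [E, N, I, H, J, B, F, D, C]
Visit E → queue [N, I, H, J, B, F, D, C]
Visit N; enqueue P, M → queue [I, H, J, B, F, D, C, P, M]
Visit I → queue [H, J, B, F, D, C, P, M]
Visit H → queue [J, B, F, D, C, P, M]
Visit J; enqueue A → queue [B, F, D, C, P, M, A]
Visit B → queue [F, D, C, P, M, A]
Visit F → queue [D, C, P, M, A]
Visit D → queue [C, P, M, A]
Visit C → queue [P, M, A]
Visit P → queue [M, A]
Visit M → queue [A]
Visit A → queue []

L → Q → O → K → G → E → N → I → H → J → B → F → D → C → P → M → A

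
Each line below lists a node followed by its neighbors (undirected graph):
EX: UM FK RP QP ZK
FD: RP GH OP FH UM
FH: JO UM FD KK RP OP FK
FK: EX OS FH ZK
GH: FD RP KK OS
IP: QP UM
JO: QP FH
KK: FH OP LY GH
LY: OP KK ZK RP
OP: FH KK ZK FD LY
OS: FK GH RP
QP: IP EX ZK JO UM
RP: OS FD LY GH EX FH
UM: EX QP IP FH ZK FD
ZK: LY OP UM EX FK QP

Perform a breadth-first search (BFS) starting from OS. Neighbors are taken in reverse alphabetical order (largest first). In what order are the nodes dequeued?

Visit OS; enqueue RP, GH, FK → queue [RP, GH, FK]
Visit RP; enqueue LY, FH, FD, EX → queue [GH, FK, LY, FH, FD, EX]
Visit GH; enqueue KK → queue [FK, LY, FH, FD, EX, KK]
Visit FK; enqueue ZK → queue [LY, FH, FD, EX, KK, ZK]
Visit LY; enqueue OP → queue [FH, FD, EX, KK, ZK, OP]
Visit FH; enqueue UM, JO → queue [FD, EX, KK, ZK, OP, UM, JO]
Visit FD → queue [EX, KK, ZK, OP, UM, JO]
Visit EX; enqueue QP → queue [KK, ZK, OP, UM, JO, QP]
Visit KK → queue [ZK, OP, UM, JO, QP]
Visit ZK → queue [OP, UM, JO, QP]
Visit OP → queue [UM, JO, QP]
Visit UM; enqueue IP → queue [JO, QP, IP]
Visit JO → queue [QP, IP]
Visit QP → queue [IP]
Visit IP → queue []

OS, RP, GH, FK, LY, FH, FD, EX, KK, ZK, OP, UM, JO, QP, IP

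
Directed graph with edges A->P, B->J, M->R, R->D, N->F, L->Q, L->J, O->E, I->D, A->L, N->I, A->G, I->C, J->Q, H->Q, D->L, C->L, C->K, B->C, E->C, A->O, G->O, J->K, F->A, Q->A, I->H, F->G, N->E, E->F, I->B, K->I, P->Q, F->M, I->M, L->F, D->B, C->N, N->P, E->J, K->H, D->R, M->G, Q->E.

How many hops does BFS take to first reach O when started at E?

Level 0: E
Level 1: C, F, J
Level 2: A, G, K, L, M, N, Q
Level 3: H, I, O, P, R
Level 4: B, D
O first appears at level 3.

3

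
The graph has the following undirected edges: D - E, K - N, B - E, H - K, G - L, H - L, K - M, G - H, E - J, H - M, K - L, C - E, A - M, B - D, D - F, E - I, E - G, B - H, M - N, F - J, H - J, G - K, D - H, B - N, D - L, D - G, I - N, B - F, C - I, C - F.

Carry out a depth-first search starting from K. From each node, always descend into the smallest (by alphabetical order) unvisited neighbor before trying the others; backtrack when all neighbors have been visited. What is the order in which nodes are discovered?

Visit K
K → G
G → D
D → B
B → E
E → C
C → F
F → J
J → H
H → L
H → M
M → A
M → N
N → I

K, G, D, B, E, C, F, J, H, L, M, A, N, I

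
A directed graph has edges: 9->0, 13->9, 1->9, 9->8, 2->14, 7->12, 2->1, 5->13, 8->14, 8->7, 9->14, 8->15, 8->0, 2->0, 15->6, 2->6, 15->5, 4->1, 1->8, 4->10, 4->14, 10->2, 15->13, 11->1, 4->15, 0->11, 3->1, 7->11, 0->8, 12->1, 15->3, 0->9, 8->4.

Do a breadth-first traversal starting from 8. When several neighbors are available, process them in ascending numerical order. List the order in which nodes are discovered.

Visit 8; enqueue 0, 4, 7, 14, 15 → queue [0, 4, 7, 14, 15]
Visit 0; enqueue 9, 11 → queue [4, 7, 14, 15, 9, 11]
Visit 4; enqueue 1, 10 → queue [7, 14, 15, 9, 11, 1, 10]
Visit 7; enqueue 12 → queue [14, 15, 9, 11, 1, 10, 12]
Visit 14 → queue [15, 9, 11, 1, 10, 12]
Visit 15; enqueue 3, 5, 6, 13 → queue [9, 11, 1, 10, 12, 3, 5, 6, 13]
Visit 9 → queue [11, 1, 10, 12, 3, 5, 6, 13]
Visit 11 → queue [1, 10, 12, 3, 5, 6, 13]
Visit 1 → queue [10, 12, 3, 5, 6, 13]
Visit 10; enqueue 2 → queue [12, 3, 5, 6, 13, 2]
Visit 12 → queue [3, 5, 6, 13, 2]
Visit 3 → queue [5, 6, 13, 2]
Visit 5 → queue [6, 13, 2]
Visit 6 → queue [13, 2]
Visit 13 → queue [2]
Visit 2 → queue []

8, 0, 4, 7, 14, 15, 9, 11, 1, 10, 12, 3, 5, 6, 13, 2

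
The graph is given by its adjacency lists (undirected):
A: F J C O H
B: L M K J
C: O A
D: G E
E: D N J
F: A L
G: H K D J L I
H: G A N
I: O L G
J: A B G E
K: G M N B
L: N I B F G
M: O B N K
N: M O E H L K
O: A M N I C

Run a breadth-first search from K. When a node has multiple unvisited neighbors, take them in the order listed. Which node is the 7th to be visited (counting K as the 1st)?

Visit K; enqueue G, M, N, B → queue [G, M, N, B]
Visit G; enqueue H, D, J, L, I → queue [M, N, B, H, D, J, L, I]
Visit M; enqueue O → queue [N, B, H, D, J, L, I, O]
Visit N; enqueue E → queue [B, H, D, J, L, I, O, E]
Visit B → queue [H, D, J, L, I, O, E]
Visit H; enqueue A → queue [D, J, L, I, O, E, A]
Visit D → queue [J, L, I, O, E, A]
Visit J → queue [L, I, O, E, A]
Visit L; enqueue F → queue [I, O, E, A, F]
Visit I → queue [O, E, A, F]
Visit O; enqueue C → queue [E, A, F, C]
Visit E → queue [A, F, C]
Visit A → queue [F, C]
Visit F → queue [C]
Visit C → queue []

Visit order: K, G, M, N, B, H, D, J, L, I, O, E, A, F, C

D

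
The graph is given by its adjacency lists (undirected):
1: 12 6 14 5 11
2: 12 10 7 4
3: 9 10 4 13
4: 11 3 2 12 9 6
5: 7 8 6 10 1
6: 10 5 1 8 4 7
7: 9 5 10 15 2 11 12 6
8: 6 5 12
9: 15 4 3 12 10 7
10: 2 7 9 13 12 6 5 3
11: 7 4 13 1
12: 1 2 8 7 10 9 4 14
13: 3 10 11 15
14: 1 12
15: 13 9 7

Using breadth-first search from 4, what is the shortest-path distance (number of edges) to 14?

Level 0: 4
Level 1: 2, 3, 6, 9, 11, 12
Level 2: 1, 5, 7, 8, 10, 13, 14, 15
14 first appears at level 2.

2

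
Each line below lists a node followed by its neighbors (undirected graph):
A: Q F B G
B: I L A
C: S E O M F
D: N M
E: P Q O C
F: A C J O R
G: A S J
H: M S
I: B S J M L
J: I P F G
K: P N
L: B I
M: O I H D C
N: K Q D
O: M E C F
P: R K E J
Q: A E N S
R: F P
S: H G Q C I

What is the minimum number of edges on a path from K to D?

Level 0: K
Level 1: N, P
Level 2: D, E, J, Q, R
Level 3: A, C, F, G, I, M, O, S
Level 4: B, H, L
D first appears at level 2.

2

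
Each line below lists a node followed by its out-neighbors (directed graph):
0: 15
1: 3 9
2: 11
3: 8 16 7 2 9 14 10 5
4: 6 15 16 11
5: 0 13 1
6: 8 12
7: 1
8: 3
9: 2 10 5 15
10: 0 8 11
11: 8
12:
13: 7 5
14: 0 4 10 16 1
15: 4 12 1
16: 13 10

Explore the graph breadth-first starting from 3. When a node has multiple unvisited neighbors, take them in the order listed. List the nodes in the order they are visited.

Visit 3; enqueue 8, 16, 7, 2, 9, 14, 10, 5 → queue [8, 16, 7, 2, 9, 14, 10, 5]
Visit 8 → queue [16, 7, 2, 9, 14, 10, 5]
Visit 16; enqueue 13 → queue [7, 2, 9, 14, 10, 5, 13]
Visit 7; enqueue 1 → queue [2, 9, 14, 10, 5, 13, 1]
Visit 2; enqueue 11 → queue [9, 14, 10, 5, 13, 1, 11]
Visit 9; enqueue 15 → queue [14, 10, 5, 13, 1, 11, 15]
Visit 14; enqueue 0, 4 → queue [10, 5, 13, 1, 11, 15, 0, 4]
Visit 10 → queue [5, 13, 1, 11, 15, 0, 4]
Visit 5 → queue [13, 1, 11, 15, 0, 4]
Visit 13 → queue [1, 11, 15, 0, 4]
Visit 1 → queue [11, 15, 0, 4]
Visit 11 → queue [15, 0, 4]
Visit 15; enqueue 12 → queue [0, 4, 12]
Visit 0 → queue [4, 12]
Visit 4; enqueue 6 → queue [12, 6]
Visit 12 → queue [6]
Visit 6 → queue []

3 8 16 7 2 9 14 10 5 13 1 11 15 0 4 12 6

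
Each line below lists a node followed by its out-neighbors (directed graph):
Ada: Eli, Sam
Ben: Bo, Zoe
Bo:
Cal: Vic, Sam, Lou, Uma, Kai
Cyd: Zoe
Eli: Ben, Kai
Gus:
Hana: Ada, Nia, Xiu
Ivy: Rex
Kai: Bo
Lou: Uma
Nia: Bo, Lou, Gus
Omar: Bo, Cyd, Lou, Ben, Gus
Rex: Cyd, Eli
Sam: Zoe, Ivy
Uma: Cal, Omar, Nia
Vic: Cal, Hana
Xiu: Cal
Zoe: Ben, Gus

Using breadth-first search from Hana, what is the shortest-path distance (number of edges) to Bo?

Level 0: Hana
Level 1: Ada, Nia, Xiu
Level 2: Bo, Cal, Eli, Gus, Lou, Sam
Level 3: Ben, Ivy, Kai, Uma, Vic, Zoe
Level 4: Omar, Rex
Level 5: Cyd
Bo first appears at level 2.

2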